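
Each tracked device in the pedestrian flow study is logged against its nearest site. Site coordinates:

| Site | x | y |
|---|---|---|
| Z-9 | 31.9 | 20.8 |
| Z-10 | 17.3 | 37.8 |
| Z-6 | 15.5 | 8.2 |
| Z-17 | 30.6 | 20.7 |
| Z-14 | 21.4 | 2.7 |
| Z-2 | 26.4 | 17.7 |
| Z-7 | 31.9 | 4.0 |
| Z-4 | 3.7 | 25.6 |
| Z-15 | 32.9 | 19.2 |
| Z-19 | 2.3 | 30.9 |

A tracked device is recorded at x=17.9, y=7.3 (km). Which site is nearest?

Squared distances to each site:
Z-9: 378.250; Z-10: 930.610; Z-6: 6.570; Z-17: 340.850; Z-14: 33.410; Z-2: 180.410; Z-7: 206.890; Z-4: 536.530; Z-15: 366.610; Z-19: 800.320.
Minimum at Z-6.

Z-6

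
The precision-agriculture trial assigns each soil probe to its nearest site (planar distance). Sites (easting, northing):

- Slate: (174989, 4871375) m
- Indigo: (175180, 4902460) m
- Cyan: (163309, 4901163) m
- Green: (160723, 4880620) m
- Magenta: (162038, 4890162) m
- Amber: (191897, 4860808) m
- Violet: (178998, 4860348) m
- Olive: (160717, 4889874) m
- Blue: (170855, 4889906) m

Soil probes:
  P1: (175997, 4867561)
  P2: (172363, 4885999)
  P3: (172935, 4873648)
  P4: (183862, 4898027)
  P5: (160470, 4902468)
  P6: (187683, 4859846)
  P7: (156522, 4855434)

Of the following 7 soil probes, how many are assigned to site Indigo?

P1 → Slate
P2 → Blue
P3 → Slate
P4 → Indigo
P5 → Cyan
P6 → Amber
P7 → Violet
1 of the 7 goes to Indigo.

1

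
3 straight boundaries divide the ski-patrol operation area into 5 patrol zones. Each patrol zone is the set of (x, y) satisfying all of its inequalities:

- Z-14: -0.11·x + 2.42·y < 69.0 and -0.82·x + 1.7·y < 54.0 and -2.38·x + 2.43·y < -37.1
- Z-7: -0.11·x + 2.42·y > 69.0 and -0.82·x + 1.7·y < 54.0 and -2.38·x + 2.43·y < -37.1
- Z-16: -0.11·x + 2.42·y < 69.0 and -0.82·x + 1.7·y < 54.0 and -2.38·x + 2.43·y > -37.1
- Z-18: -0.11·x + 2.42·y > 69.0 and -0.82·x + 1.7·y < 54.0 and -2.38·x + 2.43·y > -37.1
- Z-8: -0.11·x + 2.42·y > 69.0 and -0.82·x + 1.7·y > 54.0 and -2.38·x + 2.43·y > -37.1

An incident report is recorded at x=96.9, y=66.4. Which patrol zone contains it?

Z-7

-0.11·96.9 + 2.42·66.4 = 150.029, which is > 69.0
-0.82·96.9 + 1.7·66.4 = 33.422, which is < 54.0
-2.38·96.9 + 2.43·66.4 = -69.270, which is < -37.1
This sign pattern matches Z-7.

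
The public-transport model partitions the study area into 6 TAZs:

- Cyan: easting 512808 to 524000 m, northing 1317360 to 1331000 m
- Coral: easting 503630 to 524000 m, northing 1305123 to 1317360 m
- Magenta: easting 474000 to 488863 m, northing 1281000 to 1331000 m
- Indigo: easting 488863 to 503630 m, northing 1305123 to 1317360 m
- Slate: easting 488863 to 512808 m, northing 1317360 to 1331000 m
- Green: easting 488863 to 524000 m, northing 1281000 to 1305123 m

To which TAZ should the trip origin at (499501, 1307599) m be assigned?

The point has easting = 499501 and northing = 1307599.
Only Indigo satisfies 488863 ≤ easting ≤ 503630 and 1305123 ≤ northing ≤ 1317360.

Indigo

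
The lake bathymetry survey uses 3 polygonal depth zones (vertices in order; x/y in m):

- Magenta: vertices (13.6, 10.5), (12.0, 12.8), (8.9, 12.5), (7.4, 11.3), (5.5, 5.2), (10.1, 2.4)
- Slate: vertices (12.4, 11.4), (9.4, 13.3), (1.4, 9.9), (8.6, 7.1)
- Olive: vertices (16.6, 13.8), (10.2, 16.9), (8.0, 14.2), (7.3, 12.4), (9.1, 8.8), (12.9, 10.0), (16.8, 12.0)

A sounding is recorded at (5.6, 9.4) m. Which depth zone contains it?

Slate

Cast a ray rightward from (5.6, 9.4). For each polygon, the edges (by vertex number in listed order) whose endpoints lie on opposite sides of y = 9.4, where each meets that height, and whether that is right or left of the point:
Magenta: 4–5 at x≈6.81 (right), 6–1 at x≈13.12 (right) → 2 crossings.
Slate: 3–4 at x≈2.69 (left), 4–1 at x≈10.63 (right) → 1 crossing.
Olive: 4–5 at x≈8.80 (right), 5–6 at x≈11.00 (right) → 2 crossings.
Only Slate has an odd count, so the point is inside Slate.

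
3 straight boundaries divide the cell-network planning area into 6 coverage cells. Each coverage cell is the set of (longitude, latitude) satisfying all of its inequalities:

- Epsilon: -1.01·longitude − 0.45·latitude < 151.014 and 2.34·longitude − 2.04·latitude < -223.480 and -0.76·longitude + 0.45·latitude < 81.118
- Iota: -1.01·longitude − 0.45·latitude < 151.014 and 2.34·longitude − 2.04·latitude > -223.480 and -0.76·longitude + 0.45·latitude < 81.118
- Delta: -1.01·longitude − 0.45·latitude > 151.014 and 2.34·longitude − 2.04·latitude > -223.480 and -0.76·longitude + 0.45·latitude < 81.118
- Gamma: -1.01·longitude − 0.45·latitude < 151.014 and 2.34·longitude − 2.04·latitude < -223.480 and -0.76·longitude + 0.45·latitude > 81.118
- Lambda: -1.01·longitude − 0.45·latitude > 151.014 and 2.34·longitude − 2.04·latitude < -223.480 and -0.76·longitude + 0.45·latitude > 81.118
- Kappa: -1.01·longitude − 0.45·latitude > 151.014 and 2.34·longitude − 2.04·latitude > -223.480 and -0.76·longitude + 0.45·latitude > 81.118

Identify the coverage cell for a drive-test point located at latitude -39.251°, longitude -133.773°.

-1.01·-133.773 − 0.45·-39.251 = 152.774, which is > 151.014
2.34·-133.773 − 2.04·-39.251 = -232.957, which is < -223.480
-0.76·-133.773 + 0.45·-39.251 = 84.005, which is > 81.118
This sign pattern matches Lambda.

Lambda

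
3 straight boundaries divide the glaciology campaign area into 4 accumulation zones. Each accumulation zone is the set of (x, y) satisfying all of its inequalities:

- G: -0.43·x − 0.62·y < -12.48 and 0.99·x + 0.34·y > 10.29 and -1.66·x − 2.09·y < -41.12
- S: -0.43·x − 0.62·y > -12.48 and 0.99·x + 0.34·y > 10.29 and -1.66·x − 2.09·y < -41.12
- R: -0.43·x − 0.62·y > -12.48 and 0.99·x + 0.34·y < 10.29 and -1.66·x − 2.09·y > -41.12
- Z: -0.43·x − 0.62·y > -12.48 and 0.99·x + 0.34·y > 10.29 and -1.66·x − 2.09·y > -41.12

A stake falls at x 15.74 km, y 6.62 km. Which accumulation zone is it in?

-0.43·15.74 − 0.62·6.62 = -10.873, which is > -12.48
0.99·15.74 + 0.34·6.62 = 17.833, which is > 10.29
-1.66·15.74 − 2.09·6.62 = -39.964, which is > -41.12
This sign pattern matches Z.

Z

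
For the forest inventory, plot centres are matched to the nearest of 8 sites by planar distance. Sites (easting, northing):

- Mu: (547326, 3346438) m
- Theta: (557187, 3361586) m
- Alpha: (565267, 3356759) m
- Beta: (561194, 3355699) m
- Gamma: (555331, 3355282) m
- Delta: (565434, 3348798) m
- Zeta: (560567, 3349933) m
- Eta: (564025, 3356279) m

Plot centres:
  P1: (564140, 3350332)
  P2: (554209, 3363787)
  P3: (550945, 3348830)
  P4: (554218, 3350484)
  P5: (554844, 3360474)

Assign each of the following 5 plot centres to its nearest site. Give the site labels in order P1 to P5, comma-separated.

P1 → Delta (d²=4027592.00)
P2 → Theta (d²=13712885.00)
P3 → Mu (d²=18818825.00)
P4 → Gamma (d²=24259573.00)
P5 → Theta (d²=6726193.00)

Delta, Theta, Mu, Gamma, Theta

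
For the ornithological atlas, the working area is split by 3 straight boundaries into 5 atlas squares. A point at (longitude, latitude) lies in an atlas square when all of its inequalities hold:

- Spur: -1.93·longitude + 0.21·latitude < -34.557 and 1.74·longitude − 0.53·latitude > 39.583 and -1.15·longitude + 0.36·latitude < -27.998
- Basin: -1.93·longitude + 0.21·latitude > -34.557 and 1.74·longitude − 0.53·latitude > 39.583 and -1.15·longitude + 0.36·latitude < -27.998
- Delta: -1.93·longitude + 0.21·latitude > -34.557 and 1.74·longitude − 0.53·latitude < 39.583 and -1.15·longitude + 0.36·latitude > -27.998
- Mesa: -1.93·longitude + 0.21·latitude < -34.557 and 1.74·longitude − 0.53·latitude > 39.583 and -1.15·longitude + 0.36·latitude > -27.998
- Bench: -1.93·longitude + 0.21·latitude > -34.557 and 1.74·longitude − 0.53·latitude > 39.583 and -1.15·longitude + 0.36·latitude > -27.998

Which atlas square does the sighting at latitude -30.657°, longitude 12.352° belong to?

-1.93·12.352 + 0.21·-30.657 = -30.277, which is > -34.557
1.74·12.352 − 0.53·-30.657 = 37.741, which is < 39.583
-1.15·12.352 + 0.36·-30.657 = -25.241, which is > -27.998
This sign pattern matches Delta.

Delta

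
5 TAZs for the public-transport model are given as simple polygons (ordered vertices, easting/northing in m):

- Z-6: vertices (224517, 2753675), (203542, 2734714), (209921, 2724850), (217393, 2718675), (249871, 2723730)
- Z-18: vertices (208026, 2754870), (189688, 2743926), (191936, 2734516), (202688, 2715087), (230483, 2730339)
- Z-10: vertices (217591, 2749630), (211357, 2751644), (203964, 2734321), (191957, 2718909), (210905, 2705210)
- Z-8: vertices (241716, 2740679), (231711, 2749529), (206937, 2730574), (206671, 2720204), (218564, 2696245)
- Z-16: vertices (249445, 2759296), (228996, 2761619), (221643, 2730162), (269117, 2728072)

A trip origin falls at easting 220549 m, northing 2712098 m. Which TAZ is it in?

Cast a ray rightward from (220549, 2712098). For each polygon, the edges (by vertex number in listed order) whose endpoints lie on opposite sides of northing = 2712098, where each meets that height, and whether that is right or left of the point:
Z-6: no edge straddles that height → 0 crossings.
Z-18: no edge straddles that height → 0 crossings.
Z-10: 4–5 at easting≈201377.7 (left), 5–1 at easting≈211941.8 (left) → 0 crossings.
Z-8: 4–5 at easting≈210694.7 (left), 5–1 at easting≈226824.1 (right) → 1 crossing.
Z-16: no edge straddles that height → 0 crossings.
Only Z-8 has an odd count, so the point is inside Z-8.

Z-8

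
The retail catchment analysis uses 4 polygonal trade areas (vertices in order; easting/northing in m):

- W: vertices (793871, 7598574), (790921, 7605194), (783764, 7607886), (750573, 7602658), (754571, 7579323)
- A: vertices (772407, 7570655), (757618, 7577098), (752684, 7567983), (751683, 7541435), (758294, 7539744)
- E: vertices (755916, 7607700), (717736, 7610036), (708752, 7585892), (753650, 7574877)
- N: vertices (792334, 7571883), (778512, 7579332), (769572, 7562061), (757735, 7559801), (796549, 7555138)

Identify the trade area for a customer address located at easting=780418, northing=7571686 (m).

Cast a ray rightward from (780418, 7571686). For each polygon, the edges (by vertex number in listed order) whose endpoints lie on opposite sides of northing = 7571686, where each meets that height, and whether that is right or left of the point:
W: no edge straddles that height → 0 crossings.
A: 1–2 at easting≈770040.5 (left), 2–3 at easting≈754688.5 (left) → 0 crossings.
E: no edge straddles that height → 0 crossings.
N: 2–3 at easting≈774554.2 (left), 5–1 at easting≈792383.6 (right) → 1 crossing.
Only N has an odd count, so the point is inside N.

N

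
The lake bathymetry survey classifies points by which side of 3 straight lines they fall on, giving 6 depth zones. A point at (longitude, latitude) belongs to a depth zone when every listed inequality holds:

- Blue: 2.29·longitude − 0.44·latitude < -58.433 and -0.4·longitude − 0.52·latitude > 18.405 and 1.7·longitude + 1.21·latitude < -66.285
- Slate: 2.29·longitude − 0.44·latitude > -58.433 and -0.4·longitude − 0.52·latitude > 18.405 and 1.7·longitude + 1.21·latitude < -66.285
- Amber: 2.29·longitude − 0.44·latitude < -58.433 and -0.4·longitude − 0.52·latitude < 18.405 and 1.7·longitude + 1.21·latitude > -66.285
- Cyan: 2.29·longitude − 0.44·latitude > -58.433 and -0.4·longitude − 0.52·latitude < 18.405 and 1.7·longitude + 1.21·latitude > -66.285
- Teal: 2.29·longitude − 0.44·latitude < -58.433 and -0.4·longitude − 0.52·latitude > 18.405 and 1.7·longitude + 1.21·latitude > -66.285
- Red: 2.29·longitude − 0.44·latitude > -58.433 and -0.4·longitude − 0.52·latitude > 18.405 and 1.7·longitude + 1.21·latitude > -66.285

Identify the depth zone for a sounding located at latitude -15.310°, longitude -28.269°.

Slate

2.29·-28.269 − 0.44·-15.310 = -58.000, which is > -58.433
-0.4·-28.269 − 0.52·-15.310 = 19.269, which is > 18.405
1.7·-28.269 + 1.21·-15.310 = -66.582, which is < -66.285
This sign pattern matches Slate.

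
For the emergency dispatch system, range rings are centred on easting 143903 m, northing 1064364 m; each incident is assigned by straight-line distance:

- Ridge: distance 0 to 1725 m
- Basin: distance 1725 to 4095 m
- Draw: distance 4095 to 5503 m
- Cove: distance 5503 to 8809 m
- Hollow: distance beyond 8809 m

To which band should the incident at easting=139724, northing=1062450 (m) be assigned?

Distance = √((139724−143903)² + (1062450−1064364)²) = √(17464041.000 + 3663396.000) = 4596.459 m.
4095 ≤ 4596.459 < 5503 → Draw.

Draw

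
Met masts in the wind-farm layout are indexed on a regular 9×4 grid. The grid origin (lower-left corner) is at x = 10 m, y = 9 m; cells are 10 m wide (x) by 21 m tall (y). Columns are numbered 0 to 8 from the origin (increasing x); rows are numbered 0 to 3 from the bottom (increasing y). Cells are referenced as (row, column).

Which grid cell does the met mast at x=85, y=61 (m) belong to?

Column index: ⌊(85 − 10) / 10⌋ = ⌊7.500⌋ = 7
Row offset from origin: ⌊(61 − 9) / 21⌋ = ⌊2.476⌋ = 2 → row 2

(2, 7)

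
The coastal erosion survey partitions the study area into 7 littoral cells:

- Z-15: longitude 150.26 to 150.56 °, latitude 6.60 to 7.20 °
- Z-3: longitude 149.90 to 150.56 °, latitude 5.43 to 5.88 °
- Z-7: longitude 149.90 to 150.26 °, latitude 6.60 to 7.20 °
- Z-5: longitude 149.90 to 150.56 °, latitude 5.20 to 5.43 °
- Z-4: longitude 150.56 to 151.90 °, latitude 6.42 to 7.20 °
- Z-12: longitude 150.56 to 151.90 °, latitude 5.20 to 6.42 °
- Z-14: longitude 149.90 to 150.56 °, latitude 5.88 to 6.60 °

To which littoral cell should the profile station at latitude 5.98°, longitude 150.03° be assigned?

Z-14

The point has longitude = 150.03 and latitude = 5.98.
Only Z-14 satisfies 149.90 ≤ longitude ≤ 150.56 and 5.88 ≤ latitude ≤ 6.60.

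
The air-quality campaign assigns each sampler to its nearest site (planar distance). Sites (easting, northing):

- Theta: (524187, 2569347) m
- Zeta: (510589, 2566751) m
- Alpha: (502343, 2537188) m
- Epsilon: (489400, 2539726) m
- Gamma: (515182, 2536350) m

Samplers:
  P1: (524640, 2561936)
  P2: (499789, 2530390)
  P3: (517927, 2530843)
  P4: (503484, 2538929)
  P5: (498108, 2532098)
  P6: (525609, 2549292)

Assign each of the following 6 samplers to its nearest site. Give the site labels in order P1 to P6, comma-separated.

Theta, Alpha, Gamma, Alpha, Alpha, Gamma

P1 → Theta (d²=55128130.00)
P2 → Alpha (d²=52735720.00)
P3 → Gamma (d²=37862074.00)
P4 → Alpha (d²=4332962.00)
P5 → Alpha (d²=43843325.00)
P6 → Gamma (d²=276217693.00)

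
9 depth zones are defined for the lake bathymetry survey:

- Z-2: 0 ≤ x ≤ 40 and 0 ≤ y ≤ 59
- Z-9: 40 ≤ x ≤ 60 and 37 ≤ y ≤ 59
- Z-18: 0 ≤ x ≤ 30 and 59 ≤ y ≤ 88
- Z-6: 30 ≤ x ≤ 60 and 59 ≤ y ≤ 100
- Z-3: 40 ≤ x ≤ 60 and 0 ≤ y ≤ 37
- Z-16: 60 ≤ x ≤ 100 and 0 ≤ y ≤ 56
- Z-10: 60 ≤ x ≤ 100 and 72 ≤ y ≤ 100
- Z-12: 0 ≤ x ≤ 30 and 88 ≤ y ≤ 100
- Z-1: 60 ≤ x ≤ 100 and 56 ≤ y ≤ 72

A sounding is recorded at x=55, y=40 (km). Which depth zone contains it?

Z-9

The point has x = 55 and y = 40.
Only Z-9 satisfies 40 ≤ x ≤ 60 and 37 ≤ y ≤ 59.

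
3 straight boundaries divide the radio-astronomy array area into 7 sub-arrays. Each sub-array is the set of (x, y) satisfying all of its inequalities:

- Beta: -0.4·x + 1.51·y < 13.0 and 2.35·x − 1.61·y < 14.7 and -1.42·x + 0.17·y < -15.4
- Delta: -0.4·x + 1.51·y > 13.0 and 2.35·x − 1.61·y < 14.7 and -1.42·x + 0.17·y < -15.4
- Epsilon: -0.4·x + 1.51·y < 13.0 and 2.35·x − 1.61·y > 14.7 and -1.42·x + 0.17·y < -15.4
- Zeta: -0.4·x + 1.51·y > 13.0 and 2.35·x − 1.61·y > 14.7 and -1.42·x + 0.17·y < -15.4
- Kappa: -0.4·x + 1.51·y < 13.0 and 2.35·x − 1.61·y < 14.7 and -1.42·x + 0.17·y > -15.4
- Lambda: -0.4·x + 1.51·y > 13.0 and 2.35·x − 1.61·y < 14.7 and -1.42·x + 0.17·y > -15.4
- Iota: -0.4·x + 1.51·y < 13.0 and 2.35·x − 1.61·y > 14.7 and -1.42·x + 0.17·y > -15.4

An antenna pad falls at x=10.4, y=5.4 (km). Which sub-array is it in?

-0.4·10.4 + 1.51·5.4 = 3.994, which is < 13.0
2.35·10.4 − 1.61·5.4 = 15.746, which is > 14.7
-1.42·10.4 + 0.17·5.4 = -13.850, which is > -15.4
This sign pattern matches Iota.

Iota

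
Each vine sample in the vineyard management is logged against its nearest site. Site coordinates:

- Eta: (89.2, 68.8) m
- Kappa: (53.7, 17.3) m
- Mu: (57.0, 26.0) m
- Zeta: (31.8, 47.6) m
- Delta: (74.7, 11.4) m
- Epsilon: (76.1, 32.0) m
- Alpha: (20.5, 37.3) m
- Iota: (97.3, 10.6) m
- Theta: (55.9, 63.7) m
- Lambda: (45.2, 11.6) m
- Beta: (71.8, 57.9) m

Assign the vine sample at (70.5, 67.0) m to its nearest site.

Beta

Squared distances to each site:
Eta: 352.930; Kappa: 2752.330; Mu: 1863.250; Zeta: 1874.050; Delta: 3109.000; Epsilon: 1256.360; Alpha: 3382.090; Iota: 3899.200; Theta: 224.050; Lambda: 3709.250; Beta: 84.500.
Minimum at Beta.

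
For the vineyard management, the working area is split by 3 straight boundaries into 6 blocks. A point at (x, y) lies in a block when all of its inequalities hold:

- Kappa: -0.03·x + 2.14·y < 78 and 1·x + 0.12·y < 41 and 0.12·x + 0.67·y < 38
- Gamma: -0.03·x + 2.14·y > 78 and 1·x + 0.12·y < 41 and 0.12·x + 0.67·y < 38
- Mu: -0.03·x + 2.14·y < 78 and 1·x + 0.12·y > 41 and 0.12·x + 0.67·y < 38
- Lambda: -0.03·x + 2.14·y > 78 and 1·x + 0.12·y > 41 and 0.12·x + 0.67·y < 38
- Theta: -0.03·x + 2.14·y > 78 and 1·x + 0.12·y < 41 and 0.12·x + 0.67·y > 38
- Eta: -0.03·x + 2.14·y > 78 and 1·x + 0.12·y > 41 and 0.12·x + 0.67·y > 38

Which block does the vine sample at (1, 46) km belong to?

Gamma

-0.03·1 + 2.14·46 = 98.410, which is > 78
1·1 + 0.12·46 = 6.520, which is < 41
0.12·1 + 0.67·46 = 30.940, which is < 38
This sign pattern matches Gamma.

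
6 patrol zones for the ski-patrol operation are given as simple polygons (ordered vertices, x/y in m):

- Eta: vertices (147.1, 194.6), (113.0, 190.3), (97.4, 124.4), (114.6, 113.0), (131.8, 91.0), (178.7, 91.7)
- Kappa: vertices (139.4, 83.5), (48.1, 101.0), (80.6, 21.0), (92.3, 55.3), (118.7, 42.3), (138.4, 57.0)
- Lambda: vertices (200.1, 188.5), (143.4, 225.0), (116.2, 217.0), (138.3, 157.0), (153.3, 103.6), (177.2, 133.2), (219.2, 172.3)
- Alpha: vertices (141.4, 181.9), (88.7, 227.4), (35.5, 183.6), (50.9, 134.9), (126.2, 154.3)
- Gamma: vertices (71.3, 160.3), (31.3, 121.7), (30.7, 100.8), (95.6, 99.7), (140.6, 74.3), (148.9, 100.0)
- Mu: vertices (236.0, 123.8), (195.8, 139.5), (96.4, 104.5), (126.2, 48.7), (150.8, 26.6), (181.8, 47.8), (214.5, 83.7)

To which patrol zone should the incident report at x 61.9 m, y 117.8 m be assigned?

Gamma

Cast a ray rightward from (61.9, 117.8). For each polygon, the edges (by vertex number in listed order) whose endpoints lie on opposite sides of y = 117.8, where each meets that height, and whether that is right or left of the point:
Eta: 3–4 at x≈107.36 (right), 6–1 at x≈170.68 (right) → 2 crossings.
Kappa: no edge straddles that height → 0 crossings.
Lambda: 4–5 at x≈149.31 (right), 5–6 at x≈164.77 (right) → 2 crossings.
Alpha: no edge straddles that height → 0 crossings.
Gamma: 2–3 at x≈31.19 (left), 6–1 at x≈125.99 (right) → 1 crossing.
Mu: 2–3 at x≈134.17 (right), 7–1 at x≈232.78 (right) → 2 crossings.
Only Gamma has an odd count, so the point is inside Gamma.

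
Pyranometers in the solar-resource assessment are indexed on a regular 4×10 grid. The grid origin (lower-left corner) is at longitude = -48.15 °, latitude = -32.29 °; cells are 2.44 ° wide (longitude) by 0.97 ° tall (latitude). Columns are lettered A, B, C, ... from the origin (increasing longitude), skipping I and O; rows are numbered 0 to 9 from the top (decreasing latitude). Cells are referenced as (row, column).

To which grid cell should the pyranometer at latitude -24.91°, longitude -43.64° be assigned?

Column index: ⌊(-43.64 − -48.15) / 2.44⌋ = ⌊1.848⌋ = 1 → column B
Row offset from origin: ⌊(-24.91 − -32.29) / 0.97⌋ = ⌊7.608⌋ = 7 → row 2 (counted from top)

(2, B)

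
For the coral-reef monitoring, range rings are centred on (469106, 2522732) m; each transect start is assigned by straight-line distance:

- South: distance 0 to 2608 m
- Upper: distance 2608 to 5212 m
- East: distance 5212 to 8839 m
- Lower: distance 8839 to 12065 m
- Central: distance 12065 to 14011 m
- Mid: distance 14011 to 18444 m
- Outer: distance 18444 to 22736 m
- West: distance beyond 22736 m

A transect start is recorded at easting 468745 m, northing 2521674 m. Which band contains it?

South

Distance = √((468745−469106)² + (2521674−2522732)²) = √(130321.000 + 1119364.000) = 1117.893 m.
0 ≤ 1117.893 < 2608 → South.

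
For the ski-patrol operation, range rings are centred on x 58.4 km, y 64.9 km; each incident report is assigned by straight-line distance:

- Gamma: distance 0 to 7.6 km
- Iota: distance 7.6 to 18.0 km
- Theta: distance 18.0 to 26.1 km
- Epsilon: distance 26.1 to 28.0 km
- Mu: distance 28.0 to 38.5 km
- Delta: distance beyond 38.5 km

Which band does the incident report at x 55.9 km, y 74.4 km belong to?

Iota

Distance = √((55.9−58.4)² + (74.4−64.9)²) = √(6.250 + 90.250) = 9.823 km.
7.6 ≤ 9.823 < 18.0 → Iota.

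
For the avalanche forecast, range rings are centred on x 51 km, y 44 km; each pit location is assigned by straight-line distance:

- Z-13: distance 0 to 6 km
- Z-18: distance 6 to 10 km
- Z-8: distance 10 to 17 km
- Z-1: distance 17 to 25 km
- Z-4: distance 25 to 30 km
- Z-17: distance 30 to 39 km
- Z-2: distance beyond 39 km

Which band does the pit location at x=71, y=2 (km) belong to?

Z-2

Distance = √((71−51)² + (2−44)²) = √(400.000 + 1764.000) = 46.519 km.
39 ≤ 46.519 < ∞ → Z-2.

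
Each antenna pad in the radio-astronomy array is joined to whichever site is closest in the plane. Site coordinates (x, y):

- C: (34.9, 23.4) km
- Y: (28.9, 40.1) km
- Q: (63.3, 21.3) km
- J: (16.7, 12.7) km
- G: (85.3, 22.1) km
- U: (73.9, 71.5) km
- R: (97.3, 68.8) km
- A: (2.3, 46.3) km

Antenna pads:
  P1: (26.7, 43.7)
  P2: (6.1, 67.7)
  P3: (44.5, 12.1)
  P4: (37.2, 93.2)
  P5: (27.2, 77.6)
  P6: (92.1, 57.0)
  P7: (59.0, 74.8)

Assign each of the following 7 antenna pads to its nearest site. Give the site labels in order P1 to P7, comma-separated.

Y, A, C, U, Y, R, U

P1 → Y (d²=17.80)
P2 → A (d²=472.40)
P3 → C (d²=219.85)
P4 → U (d²=1817.78)
P5 → Y (d²=1409.14)
P6 → R (d²=166.28)
P7 → U (d²=232.90)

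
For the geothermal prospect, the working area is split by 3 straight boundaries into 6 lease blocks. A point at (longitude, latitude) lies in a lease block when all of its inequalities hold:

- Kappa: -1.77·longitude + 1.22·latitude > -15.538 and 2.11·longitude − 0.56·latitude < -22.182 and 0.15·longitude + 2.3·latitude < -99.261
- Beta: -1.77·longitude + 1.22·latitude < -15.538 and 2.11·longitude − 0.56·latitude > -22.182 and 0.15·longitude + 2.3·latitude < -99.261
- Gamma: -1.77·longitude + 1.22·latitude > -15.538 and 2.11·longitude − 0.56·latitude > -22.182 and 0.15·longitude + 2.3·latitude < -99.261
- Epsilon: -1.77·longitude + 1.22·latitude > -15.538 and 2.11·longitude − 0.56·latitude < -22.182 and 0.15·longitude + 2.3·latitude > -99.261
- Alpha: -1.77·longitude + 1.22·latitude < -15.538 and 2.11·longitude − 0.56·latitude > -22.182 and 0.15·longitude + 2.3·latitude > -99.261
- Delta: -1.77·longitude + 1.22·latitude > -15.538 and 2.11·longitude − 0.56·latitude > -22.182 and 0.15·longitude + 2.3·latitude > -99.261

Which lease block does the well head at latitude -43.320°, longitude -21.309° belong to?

Gamma

-1.77·-21.309 + 1.22·-43.320 = -15.133, which is > -15.538
2.11·-21.309 − 0.56·-43.320 = -20.703, which is > -22.182
0.15·-21.309 + 2.3·-43.320 = -102.832, which is < -99.261
This sign pattern matches Gamma.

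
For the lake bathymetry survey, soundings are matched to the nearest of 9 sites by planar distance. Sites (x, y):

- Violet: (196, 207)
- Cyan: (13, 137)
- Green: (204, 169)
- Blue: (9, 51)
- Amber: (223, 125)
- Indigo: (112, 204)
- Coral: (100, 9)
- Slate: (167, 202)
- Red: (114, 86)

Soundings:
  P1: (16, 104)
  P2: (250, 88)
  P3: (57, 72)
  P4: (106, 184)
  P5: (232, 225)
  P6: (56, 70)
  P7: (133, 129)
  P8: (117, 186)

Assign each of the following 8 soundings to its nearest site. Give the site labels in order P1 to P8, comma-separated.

P1 → Cyan (d²=1098.00)
P2 → Amber (d²=2098.00)
P3 → Blue (d²=2745.00)
P4 → Indigo (d²=436.00)
P5 → Violet (d²=1620.00)
P6 → Blue (d²=2570.00)
P7 → Red (d²=2210.00)
P8 → Indigo (d²=349.00)

Cyan, Amber, Blue, Indigo, Violet, Blue, Red, Indigo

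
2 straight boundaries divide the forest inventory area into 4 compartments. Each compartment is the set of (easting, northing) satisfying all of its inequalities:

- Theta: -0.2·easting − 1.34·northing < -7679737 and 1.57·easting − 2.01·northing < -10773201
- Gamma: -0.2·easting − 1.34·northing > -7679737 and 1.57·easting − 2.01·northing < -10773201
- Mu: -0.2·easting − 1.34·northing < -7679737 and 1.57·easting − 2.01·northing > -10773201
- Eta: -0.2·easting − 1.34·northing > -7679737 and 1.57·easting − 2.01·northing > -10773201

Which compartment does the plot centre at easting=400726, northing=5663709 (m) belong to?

Eta

-0.2·400726 − 1.34·5663709 = -7669515.260, which is > -7679737
1.57·400726 − 2.01·5663709 = -10754915.270, which is > -10773201
This sign pattern matches Eta.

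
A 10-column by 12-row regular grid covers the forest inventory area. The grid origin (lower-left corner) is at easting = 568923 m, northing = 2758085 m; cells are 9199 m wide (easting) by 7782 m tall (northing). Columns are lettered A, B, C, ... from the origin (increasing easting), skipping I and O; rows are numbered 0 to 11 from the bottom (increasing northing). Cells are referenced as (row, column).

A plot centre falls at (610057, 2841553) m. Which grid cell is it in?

(10, E)

Column index: ⌊(610057 − 568923) / 9199⌋ = ⌊4.472⌋ = 4 → column E
Row offset from origin: ⌊(2841553 − 2758085) / 7782⌋ = ⌊10.726⌋ = 10 → row 10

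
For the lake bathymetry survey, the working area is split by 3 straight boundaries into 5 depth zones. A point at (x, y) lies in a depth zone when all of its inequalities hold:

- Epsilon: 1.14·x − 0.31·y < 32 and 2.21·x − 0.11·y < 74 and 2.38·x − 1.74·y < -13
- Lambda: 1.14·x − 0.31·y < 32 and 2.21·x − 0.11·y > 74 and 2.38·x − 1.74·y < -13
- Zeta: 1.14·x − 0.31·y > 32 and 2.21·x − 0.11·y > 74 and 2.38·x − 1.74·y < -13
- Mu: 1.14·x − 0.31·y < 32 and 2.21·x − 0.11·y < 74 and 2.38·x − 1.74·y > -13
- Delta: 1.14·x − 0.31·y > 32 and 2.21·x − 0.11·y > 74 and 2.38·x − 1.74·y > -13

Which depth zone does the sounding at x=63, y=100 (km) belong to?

1.14·63 − 0.31·100 = 40.820, which is > 32
2.21·63 − 0.11·100 = 128.230, which is > 74
2.38·63 − 1.74·100 = -24.060, which is < -13
This sign pattern matches Zeta.

Zeta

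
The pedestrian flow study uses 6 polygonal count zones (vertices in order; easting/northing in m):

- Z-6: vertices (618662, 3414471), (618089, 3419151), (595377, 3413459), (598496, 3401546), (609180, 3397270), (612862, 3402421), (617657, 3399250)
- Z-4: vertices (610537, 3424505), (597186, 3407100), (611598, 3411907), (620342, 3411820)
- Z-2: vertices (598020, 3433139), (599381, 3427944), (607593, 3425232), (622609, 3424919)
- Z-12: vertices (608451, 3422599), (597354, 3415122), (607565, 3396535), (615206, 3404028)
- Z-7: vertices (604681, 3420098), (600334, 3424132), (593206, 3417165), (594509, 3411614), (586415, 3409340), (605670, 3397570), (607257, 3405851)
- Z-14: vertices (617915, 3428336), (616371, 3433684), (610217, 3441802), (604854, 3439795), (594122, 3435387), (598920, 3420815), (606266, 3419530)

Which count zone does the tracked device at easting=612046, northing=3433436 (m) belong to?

Z-14

Cast a ray rightward from (612046, 3433436). For each polygon, the edges (by vertex number in listed order) whose endpoints lie on opposite sides of northing = 3433436, where each meets that height, and whether that is right or left of the point:
Z-6: no edge straddles that height → 0 crossings.
Z-4: no edge straddles that height → 0 crossings.
Z-2: no edge straddles that height → 0 crossings.
Z-12: no edge straddles that height → 0 crossings.
Z-7: no edge straddles that height → 0 crossings.
Z-14: 1–2 at easting≈616442.6 (right), 5–6 at easting≈594764.4 (left) → 1 crossing.
Only Z-14 has an odd count, so the point is inside Z-14.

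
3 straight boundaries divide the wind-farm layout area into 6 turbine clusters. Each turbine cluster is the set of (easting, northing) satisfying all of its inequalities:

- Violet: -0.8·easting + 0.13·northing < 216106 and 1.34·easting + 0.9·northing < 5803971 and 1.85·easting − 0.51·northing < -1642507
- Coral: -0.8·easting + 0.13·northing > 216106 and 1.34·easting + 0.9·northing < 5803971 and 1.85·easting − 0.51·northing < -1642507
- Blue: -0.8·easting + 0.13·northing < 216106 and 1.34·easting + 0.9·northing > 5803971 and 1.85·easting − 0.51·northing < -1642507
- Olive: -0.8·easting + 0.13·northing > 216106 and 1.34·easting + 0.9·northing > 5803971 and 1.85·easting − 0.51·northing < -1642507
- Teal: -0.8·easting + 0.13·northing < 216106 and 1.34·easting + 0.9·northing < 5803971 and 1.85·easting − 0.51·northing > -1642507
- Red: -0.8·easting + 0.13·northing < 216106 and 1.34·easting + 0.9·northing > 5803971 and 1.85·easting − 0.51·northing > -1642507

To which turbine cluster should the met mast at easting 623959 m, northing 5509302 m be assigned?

Coral

-0.8·623959 + 0.13·5509302 = 217042.060, which is > 216106
1.34·623959 + 0.9·5509302 = 5794476.860, which is < 5803971
1.85·623959 − 0.51·5509302 = -1655419.870, which is < -1642507
This sign pattern matches Coral.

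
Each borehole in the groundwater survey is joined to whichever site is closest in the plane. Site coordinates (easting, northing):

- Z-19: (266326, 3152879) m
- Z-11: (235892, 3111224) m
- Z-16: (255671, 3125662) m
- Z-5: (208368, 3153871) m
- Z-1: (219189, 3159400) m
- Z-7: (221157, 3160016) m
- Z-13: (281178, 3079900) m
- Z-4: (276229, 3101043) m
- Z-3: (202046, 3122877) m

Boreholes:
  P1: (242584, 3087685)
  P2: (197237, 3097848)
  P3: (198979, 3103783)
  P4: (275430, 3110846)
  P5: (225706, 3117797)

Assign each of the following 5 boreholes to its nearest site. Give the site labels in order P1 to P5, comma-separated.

P1 → Z-11 (d²=598867385.00)
P2 → Z-3 (d²=649577322.00)
P3 → Z-3 (d²=373987325.00)
P4 → Z-4 (d²=96737210.00)
P5 → Z-11 (d²=146958925.00)

Z-11, Z-3, Z-3, Z-4, Z-11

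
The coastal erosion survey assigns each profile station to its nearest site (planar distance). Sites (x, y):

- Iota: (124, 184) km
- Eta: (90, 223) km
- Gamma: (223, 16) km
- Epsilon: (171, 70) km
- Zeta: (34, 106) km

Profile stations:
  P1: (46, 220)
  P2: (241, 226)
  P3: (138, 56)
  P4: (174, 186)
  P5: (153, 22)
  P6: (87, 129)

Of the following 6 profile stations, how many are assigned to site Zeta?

P1 → Eta
P2 → Iota
P3 → Epsilon
P4 → Iota
P5 → Epsilon
P6 → Zeta
1 of the 6 goes to Zeta.

1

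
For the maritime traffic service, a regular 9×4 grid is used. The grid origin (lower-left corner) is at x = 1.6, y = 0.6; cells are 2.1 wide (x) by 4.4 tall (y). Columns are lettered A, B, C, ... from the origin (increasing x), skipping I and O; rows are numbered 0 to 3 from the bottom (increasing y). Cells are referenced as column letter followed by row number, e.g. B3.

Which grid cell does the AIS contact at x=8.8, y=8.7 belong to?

Column index: ⌊(8.8 − 1.6) / 2.1⌋ = ⌊3.429⌋ = 3 → column D
Row offset from origin: ⌊(8.7 − 0.6) / 4.4⌋ = ⌊1.841⌋ = 1 → row 1

D1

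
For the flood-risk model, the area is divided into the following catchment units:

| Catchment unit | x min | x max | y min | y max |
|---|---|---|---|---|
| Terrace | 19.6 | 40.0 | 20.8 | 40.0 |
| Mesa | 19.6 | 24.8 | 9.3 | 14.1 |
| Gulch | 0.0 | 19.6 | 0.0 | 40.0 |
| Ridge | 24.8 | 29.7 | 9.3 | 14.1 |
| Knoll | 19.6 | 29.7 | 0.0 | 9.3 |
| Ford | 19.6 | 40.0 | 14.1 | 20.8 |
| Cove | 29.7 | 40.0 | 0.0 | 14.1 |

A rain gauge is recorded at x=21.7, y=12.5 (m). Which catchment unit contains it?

The point has x = 21.7 and y = 12.5.
Only Mesa satisfies 19.6 ≤ x ≤ 24.8 and 9.3 ≤ y ≤ 14.1.

Mesa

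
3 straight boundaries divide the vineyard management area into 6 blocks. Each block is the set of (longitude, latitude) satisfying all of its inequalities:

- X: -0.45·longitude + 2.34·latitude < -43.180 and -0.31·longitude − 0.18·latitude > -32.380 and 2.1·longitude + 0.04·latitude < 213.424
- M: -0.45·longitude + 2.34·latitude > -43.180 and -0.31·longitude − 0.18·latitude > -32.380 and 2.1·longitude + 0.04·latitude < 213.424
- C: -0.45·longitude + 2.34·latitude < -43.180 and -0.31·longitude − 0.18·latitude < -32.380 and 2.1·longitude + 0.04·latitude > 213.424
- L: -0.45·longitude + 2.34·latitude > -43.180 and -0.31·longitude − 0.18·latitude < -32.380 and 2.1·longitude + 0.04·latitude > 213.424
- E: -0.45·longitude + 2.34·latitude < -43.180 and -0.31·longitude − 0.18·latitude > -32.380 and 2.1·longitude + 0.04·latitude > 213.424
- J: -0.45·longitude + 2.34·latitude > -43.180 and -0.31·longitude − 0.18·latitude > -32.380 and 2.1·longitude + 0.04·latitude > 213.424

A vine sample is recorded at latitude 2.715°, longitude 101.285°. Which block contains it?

M

-0.45·101.285 + 2.34·2.715 = -39.225, which is > -43.180
-0.31·101.285 − 0.18·2.715 = -31.887, which is > -32.380
2.1·101.285 + 0.04·2.715 = 212.807, which is < 213.424
This sign pattern matches M.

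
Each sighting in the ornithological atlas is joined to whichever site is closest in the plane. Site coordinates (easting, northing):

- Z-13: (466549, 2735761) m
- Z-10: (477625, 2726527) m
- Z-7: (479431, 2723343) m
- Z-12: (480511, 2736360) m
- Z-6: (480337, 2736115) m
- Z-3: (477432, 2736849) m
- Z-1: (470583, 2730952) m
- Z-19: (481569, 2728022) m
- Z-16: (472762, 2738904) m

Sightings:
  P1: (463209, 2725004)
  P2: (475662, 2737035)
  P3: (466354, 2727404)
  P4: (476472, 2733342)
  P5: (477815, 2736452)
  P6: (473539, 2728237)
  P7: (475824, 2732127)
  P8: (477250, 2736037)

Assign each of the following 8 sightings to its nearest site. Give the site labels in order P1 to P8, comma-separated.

P1 → Z-1 (d²=89754580.00)
P2 → Z-3 (d²=3167496.00)
P3 → Z-1 (d²=30472745.00)
P4 → Z-3 (d²=13220649.00)
P5 → Z-3 (d²=304298.00)
P6 → Z-1 (d²=16109161.00)
P7 → Z-3 (d²=24882948.00)
P8 → Z-3 (d²=692468.00)

Z-1, Z-3, Z-1, Z-3, Z-3, Z-1, Z-3, Z-3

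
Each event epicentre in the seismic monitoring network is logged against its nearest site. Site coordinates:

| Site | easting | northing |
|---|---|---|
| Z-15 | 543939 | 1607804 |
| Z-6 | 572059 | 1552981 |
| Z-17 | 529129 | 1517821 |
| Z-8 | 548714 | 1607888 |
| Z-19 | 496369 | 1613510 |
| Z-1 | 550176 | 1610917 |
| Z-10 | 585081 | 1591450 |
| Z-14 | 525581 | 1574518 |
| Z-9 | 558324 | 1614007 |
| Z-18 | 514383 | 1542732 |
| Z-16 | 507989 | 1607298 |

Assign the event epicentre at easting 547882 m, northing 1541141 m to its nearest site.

Squared distances to each site:
Z-15: 4459502818.000; Z-6: 724712929.000; Z-17: 895497409.000; Z-8: 4455854233.000; Z-19: 7890861330.000; Z-1: 4873952612.000; Z-10: 3914761082.000; Z-14: 1611358730.000; Z-9: 5418489320.000; Z-18: 1124714282.000; Z-16: 5968200098.000.
Minimum at Z-6.

Z-6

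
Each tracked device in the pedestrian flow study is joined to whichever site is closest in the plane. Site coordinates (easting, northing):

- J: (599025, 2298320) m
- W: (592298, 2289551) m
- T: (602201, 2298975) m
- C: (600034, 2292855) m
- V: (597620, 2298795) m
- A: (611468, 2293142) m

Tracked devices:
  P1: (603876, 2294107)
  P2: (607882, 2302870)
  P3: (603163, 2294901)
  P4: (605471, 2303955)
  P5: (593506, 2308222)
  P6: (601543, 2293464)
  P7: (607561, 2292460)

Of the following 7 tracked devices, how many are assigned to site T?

P1 → C
P2 → T
P3 → C
P4 → T
P5 → V
P6 → C
P7 → A
2 of the 7 go to T.

2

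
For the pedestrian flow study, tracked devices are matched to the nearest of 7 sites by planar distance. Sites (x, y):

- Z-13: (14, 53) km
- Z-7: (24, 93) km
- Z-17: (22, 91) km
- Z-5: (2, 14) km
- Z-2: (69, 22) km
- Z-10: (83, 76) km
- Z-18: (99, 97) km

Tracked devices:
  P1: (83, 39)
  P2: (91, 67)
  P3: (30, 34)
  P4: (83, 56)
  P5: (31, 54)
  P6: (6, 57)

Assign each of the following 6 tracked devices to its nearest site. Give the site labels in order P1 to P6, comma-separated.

Z-2, Z-10, Z-13, Z-10, Z-13, Z-13

P1 → Z-2 (d²=485.00)
P2 → Z-10 (d²=145.00)
P3 → Z-13 (d²=617.00)
P4 → Z-10 (d²=400.00)
P5 → Z-13 (d²=290.00)
P6 → Z-13 (d²=80.00)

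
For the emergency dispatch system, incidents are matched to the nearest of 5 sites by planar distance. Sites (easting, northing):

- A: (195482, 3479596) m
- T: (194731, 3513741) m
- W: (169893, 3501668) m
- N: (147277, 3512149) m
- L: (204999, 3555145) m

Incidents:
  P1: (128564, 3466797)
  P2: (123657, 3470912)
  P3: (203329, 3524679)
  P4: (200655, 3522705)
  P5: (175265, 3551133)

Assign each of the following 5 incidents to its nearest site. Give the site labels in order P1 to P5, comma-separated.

N, N, T, T, L

P1 → N (d²=2406980273.00)
P2 → N (d²=2258394569.00)
P3 → T (d²=193565448.00)
P4 → T (d²=115447072.00)
P5 → L (d²=900206900.00)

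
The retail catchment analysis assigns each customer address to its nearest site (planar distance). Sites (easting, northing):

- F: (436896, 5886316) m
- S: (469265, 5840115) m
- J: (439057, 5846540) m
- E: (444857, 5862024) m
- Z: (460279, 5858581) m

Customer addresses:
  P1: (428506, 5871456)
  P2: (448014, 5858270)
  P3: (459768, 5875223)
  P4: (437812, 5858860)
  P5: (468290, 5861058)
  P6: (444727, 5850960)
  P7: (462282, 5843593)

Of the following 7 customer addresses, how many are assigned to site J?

1

P1 → F
P2 → E
P3 → Z
P4 → E
P5 → Z
P6 → J
P7 → S
1 of the 7 goes to J.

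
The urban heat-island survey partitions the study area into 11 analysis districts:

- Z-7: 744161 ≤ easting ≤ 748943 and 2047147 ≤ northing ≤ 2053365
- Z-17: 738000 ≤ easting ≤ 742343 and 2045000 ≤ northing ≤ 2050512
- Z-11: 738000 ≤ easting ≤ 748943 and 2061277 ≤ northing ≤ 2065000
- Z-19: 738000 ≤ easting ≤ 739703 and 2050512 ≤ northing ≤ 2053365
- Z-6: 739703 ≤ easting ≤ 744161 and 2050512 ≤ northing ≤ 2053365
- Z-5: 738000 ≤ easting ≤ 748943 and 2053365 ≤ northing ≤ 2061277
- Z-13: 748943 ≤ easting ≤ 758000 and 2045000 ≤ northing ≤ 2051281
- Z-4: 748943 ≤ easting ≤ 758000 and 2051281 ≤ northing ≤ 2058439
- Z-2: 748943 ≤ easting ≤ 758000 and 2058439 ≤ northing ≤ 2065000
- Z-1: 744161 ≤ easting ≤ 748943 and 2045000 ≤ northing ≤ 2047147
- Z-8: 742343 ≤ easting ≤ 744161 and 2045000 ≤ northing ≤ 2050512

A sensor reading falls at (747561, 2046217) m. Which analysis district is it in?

Z-1

The point has easting = 747561 and northing = 2046217.
Only Z-1 satisfies 744161 ≤ easting ≤ 748943 and 2045000 ≤ northing ≤ 2047147.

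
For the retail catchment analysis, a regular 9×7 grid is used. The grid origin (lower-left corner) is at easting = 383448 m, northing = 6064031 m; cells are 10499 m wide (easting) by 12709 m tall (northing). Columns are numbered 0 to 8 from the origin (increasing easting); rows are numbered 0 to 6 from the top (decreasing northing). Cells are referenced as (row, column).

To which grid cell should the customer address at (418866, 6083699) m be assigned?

Column index: ⌊(418866 − 383448) / 10499⌋ = ⌊3.373⌋ = 3
Row offset from origin: ⌊(6083699 − 6064031) / 12709⌋ = ⌊1.548⌋ = 1 → row 5 (counted from top)

(5, 3)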